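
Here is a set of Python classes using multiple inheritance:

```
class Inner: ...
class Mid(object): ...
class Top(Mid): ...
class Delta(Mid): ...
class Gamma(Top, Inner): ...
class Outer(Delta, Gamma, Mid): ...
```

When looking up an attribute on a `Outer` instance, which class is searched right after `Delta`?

L[Outer] = Outer + merge(L[Delta], L[Gamma], L[Mid], [Delta Gamma Mid])
  take Delta:  [Delta Mid object] + [Gamma Top Mid Inner object] + [Mid object] + [Delta Gamma Mid]
  take Gamma:  [Mid object] + [Gamma Top Mid Inner object] + [Mid object] + [Gamma Mid]
  take Top:  [Mid object] + [Top Mid Inner object] + [Mid object] + [Mid]
  take Mid:  [Mid object] + [Mid Inner object] + [Mid object] + [Mid]
  take Inner:  [object] + [Inner object] + [object]
  take object:  [object] + [object] + [object]
MRO: Outer Delta Gamma Top Mid Inner object
Delta is at position 1; next is Gamma.

Gamma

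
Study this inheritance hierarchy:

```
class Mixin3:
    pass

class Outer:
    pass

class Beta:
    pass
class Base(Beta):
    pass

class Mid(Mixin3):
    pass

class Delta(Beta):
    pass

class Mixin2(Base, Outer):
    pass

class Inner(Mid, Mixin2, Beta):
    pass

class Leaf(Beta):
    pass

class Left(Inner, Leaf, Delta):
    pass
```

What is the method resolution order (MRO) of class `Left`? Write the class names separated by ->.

Left -> Inner -> Mid -> Mixin3 -> Mixin2 -> Base -> Leaf -> Delta -> Beta -> Outer -> object

L[Left] = Left + merge(L[Inner], L[Leaf], L[Delta], [Inner Leaf Delta])
  take Inner:  [Inner Mid Mixin3 Mixin2 Base Beta Outer object] + [Leaf Beta object] + [Delta Beta object] + [Inner Leaf Delta]
  take Mid:  [Mid Mixin3 Mixin2 Base Beta Outer object] + [Leaf Beta object] + [Delta Beta object] + [Leaf Delta]
  take Mixin3:  [Mixin3 Mixin2 Base Beta Outer object] + [Leaf Beta object] + [Delta Beta object] + [Leaf Delta]
  take Mixin2:  [Mixin2 Base Beta Outer object] + [Leaf Beta object] + [Delta Beta object] + [Leaf Delta]
  take Base:  [Base Beta Outer object] + [Leaf Beta object] + [Delta Beta object] + [Leaf Delta]
  take Leaf:  [Beta Outer object] + [Leaf Beta object] + [Delta Beta object] + [Leaf Delta]
  take Delta:  [Beta Outer object] + [Beta object] + [Delta Beta object] + [Delta]
  take Beta:  [Beta Outer object] + [Beta object] + [Beta object]
  take Outer:  [Outer object] + [object] + [object]
  take object:  [object] + [object] + [object]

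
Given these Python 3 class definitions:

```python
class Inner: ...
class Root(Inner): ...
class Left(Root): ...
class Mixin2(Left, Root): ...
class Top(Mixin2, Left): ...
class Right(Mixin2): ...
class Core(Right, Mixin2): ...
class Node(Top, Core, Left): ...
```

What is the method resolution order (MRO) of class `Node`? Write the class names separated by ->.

L[Node] = Node + merge(L[Top], L[Core], L[Left], [Top Core Left])
  take Top:  [Top Mixin2 Left Root Inner object] + [Core Right Mixin2 Left Root Inner object] + [Left Root Inner object] + [Top Core Left]
  take Core:  [Mixin2 Left Root Inner object] + [Core Right Mixin2 Left Root Inner object] + [Left Root Inner object] + [Core Left]
  take Right:  [Mixin2 Left Root Inner object] + [Right Mixin2 Left Root Inner object] + [Left Root Inner object] + [Left]
  take Mixin2:  [Mixin2 Left Root Inner object] + [Mixin2 Left Root Inner object] + [Left Root Inner object] + [Left]
  take Left:  [Left Root Inner object] + [Left Root Inner object] + [Left Root Inner object] + [Left]
  take Root:  [Root Inner object] + [Root Inner object] + [Root Inner object]
  take Inner:  [Inner object] + [Inner object] + [Inner object]
  take object:  [object] + [object] + [object]

Node -> Top -> Core -> Right -> Mixin2 -> Left -> Root -> Inner -> object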